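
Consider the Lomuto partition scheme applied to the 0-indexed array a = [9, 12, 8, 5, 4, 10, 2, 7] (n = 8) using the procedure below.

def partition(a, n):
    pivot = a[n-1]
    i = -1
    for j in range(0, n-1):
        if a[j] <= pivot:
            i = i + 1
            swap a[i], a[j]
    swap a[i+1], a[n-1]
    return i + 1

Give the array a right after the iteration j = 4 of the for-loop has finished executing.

[5, 4, 8, 9, 12, 10, 2, 7]

pivot = a[7] = 7; i = -1
j=0: a[0]=9 > 7 → no swap
j=1: a[1]=12 > 7 → no swap
j=2: a[2]=8 > 7 → no swap
j=3: a[3]=5 ≤ 7 → i=0, swap a[0],a[3] → [5, 12, 8, 9, 4, 10, 2, 7]
j=4: a[4]=4 ≤ 7 → i=1, swap a[1],a[4] → [5, 4, 8, 9, 12, 10, 2, 7]
(after j=4) a = [5, 4, 8, 9, 12, 10, 2, 7]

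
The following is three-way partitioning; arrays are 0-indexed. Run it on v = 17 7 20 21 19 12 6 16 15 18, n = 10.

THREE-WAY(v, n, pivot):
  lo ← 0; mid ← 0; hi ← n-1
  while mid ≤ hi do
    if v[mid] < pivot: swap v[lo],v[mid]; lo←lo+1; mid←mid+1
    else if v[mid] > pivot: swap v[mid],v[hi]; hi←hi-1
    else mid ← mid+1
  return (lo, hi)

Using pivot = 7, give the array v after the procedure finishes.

lo=0 mid=0 hi=9
17>7: swap(0,9), hi=8 ⇒ 18 7 20 21 19 12 6 16 15 17
18>7: swap(0,8), hi=7 ⇒ 15 7 20 21 19 12 6 16 18 17
15>7: swap(0,7), hi=6 ⇒ 16 7 20 21 19 12 6 15 18 17
16>7: swap(0,6), hi=5 ⇒ 6 7 20 21 19 12 16 15 18 17
6<7: swap(0,0), lo=1 mid=1 ⇒ 6 7 20 21 19 12 16 15 18 17
7=7: mid=2
20>7: swap(2,5), hi=4 ⇒ 6 7 12 21 19 20 16 15 18 17
12>7: swap(2,4), hi=3 ⇒ 6 7 19 21 12 20 16 15 18 17
19>7: swap(2,3), hi=2 ⇒ 6 7 21 19 12 20 16 15 18 17
21>7: swap(2,2), hi=1 ⇒ 6 7 21 19 12 20 16 15 18 17
done. lo=1 hi=1; v=6 7 21 19 12 20 16 15 18 17

6 7 21 19 12 20 16 15 18 17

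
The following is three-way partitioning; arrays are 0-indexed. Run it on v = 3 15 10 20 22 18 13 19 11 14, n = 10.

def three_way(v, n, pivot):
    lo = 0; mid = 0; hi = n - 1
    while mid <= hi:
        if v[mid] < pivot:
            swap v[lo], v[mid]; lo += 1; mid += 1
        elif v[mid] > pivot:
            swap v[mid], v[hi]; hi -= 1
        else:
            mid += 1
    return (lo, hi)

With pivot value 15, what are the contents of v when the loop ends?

3 10 14 11 13 15 19 18 22 20

pivot = 15; lo=0, mid=0, hi=9
v[mid]=3<15: swap v[0],v[0]; lo=1,mid=1 → 3 15 10 20 22 18 13 19 11 14
v[mid]=15=15: mid=2
v[mid]=10<15: swap v[1],v[2]; lo=2,mid=3 → 3 10 15 20 22 18 13 19 11 14
v[mid]=20>15: swap v[3],v[9]; hi=8 → 3 10 15 14 22 18 13 19 11 20
v[mid]=14<15: swap v[2],v[3]; lo=3,mid=4 → 3 10 14 15 22 18 13 19 11 20
v[mid]=22>15: swap v[4],v[8]; hi=7 → 3 10 14 15 11 18 13 19 22 20
v[mid]=11<15: swap v[3],v[4]; lo=4,mid=5 → 3 10 14 11 15 18 13 19 22 20
v[mid]=18>15: swap v[5],v[7]; hi=6 → 3 10 14 11 15 19 13 18 22 20
v[mid]=19>15: swap v[5],v[6]; hi=5 → 3 10 14 11 15 13 19 18 22 20
v[mid]=13<15: swap v[4],v[5]; lo=5,mid=6 → 3 10 14 11 13 15 19 18 22 20
end: lo=5, hi=5; v = 3 10 14 11 13 15 19 18 22 20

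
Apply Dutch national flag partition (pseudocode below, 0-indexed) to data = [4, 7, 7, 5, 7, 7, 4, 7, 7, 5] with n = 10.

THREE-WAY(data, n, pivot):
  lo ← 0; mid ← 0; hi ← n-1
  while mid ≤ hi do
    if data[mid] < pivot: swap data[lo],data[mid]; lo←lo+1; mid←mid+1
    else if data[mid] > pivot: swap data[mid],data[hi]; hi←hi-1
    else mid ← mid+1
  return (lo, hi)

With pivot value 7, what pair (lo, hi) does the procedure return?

lo=0 mid=0 hi=9
4<7: swap(0,0), lo=1 mid=1 ⇒ [4, 7, 7, 5, 7, 7, 4, 7, 7, 5]
7=7: mid=2
7=7: mid=3
5<7: swap(1,3), lo=2 mid=4 ⇒ [4, 5, 7, 7, 7, 7, 4, 7, 7, 5]
7=7: mid=5
7=7: mid=6
4<7: swap(2,6), lo=3 mid=7 ⇒ [4, 5, 4, 7, 7, 7, 7, 7, 7, 5]
7=7: mid=8
7=7: mid=9
5<7: swap(3,9), lo=4 mid=10 ⇒ [4, 5, 4, 5, 7, 7, 7, 7, 7, 7]
done. lo=4 hi=9; data=[4, 5, 4, 5, 7, 7, 7, 7, 7, 7]

(4, 9)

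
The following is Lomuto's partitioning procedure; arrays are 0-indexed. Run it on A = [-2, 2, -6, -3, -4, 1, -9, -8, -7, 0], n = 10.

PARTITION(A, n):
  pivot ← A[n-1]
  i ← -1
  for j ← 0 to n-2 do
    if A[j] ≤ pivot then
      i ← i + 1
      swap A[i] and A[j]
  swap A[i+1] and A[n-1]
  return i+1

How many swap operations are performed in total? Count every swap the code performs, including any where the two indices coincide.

8

pivot = A[9] = 0; i = -1
j=0: A[0]=-2 ≤ 0 → i=0, swap A[0],A[0] (no change) → [-2, 2, -6, -3, -4, 1, -9, -8, -7, 0]
j=1: A[1]=2 > 0 → no swap
j=2: A[2]=-6 ≤ 0 → i=1, swap A[1],A[2] → [-2, -6, 2, -3, -4, 1, -9, -8, -7, 0]
j=3: A[3]=-3 ≤ 0 → i=2, swap A[2],A[3] → [-2, -6, -3, 2, -4, 1, -9, -8, -7, 0]
j=4: A[4]=-4 ≤ 0 → i=3, swap A[3],A[4] → [-2, -6, -3, -4, 2, 1, -9, -8, -7, 0]
j=5: A[5]=1 > 0 → no swap
j=6: A[6]=-9 ≤ 0 → i=4, swap A[4],A[6] → [-2, -6, -3, -4, -9, 1, 2, -8, -7, 0]
j=7: A[7]=-8 ≤ 0 → i=5, swap A[5],A[7] → [-2, -6, -3, -4, -9, -8, 2, 1, -7, 0]
j=8: A[8]=-7 ≤ 0 → i=6, swap A[6],A[8] → [-2, -6, -3, -4, -9, -8, -7, 1, 2, 0]
final swap A[7],A[9] → [-2, -6, -3, -4, -9, -8, -7, 0, 2, 1]; return 7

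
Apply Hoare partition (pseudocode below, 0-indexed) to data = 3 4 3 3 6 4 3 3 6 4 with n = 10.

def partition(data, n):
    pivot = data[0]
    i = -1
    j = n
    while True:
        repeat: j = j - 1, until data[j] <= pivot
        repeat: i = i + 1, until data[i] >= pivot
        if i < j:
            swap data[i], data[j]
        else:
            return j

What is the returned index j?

pivot=3
j stops at 7 (3), i stops at 0 (3); swap ⇒ 3 4 3 3 6 4 3 3 6 4
j stops at 6 (3), i stops at 1 (4); swap ⇒ 3 3 3 3 6 4 4 3 6 4
j stops at 3 (3), i stops at 2 (3); swap ⇒ 3 3 3 3 6 4 4 3 6 4
j stops at 2, i stops at 3; i≥j ⇒ return 2. data=3 3 3 3 6 4 4 3 6 4

2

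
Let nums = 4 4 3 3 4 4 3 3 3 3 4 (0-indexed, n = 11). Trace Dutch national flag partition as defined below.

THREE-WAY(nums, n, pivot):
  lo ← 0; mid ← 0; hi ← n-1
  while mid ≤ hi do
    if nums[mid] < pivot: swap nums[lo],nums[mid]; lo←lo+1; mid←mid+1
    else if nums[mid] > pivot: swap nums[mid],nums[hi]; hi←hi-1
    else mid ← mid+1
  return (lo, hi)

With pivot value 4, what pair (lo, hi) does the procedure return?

pivot = 4; lo=0, mid=0, hi=10
nums[mid]=4=4: mid=1
nums[mid]=4=4: mid=2
nums[mid]=3<4: swap nums[0],nums[2]; lo=1,mid=3 → 3 4 4 3 4 4 3 3 3 3 4
nums[mid]=3<4: swap nums[1],nums[3]; lo=2,mid=4 → 3 3 4 4 4 4 3 3 3 3 4
nums[mid]=4=4: mid=5
nums[mid]=4=4: mid=6
nums[mid]=3<4: swap nums[2],nums[6]; lo=3,mid=7 → 3 3 3 4 4 4 4 3 3 3 4
nums[mid]=3<4: swap nums[3],nums[7]; lo=4,mid=8 → 3 3 3 3 4 4 4 4 3 3 4
nums[mid]=3<4: swap nums[4],nums[8]; lo=5,mid=9 → 3 3 3 3 3 4 4 4 4 3 4
nums[mid]=3<4: swap nums[5],nums[9]; lo=6,mid=10 → 3 3 3 3 3 3 4 4 4 4 4
nums[mid]=4=4: mid=11
end: lo=6, hi=10; nums = 3 3 3 3 3 3 4 4 4 4 4

(6, 10)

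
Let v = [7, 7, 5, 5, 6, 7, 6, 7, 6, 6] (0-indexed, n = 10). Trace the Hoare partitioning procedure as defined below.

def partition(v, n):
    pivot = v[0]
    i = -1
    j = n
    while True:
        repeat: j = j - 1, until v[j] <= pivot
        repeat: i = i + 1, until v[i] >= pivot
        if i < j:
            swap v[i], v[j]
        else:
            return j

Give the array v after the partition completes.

[6, 6, 5, 5, 6, 7, 6, 7, 7, 7]

pivot=7
j stops at 9 (6), i stops at 0 (7); swap ⇒ [6, 7, 5, 5, 6, 7, 6, 7, 6, 7]
j stops at 8 (6), i stops at 1 (7); swap ⇒ [6, 6, 5, 5, 6, 7, 6, 7, 7, 7]
j stops at 7 (7), i stops at 5 (7); swap ⇒ [6, 6, 5, 5, 6, 7, 6, 7, 7, 7]
j stops at 6, i stops at 7; i≥j ⇒ return 6. v=[6, 6, 5, 5, 6, 7, 6, 7, 7, 7]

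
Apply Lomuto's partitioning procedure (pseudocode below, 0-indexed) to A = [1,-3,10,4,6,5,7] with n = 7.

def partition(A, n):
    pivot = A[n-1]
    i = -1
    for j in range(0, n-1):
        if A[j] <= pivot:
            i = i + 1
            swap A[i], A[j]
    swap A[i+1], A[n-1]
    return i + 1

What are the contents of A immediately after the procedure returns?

[1,-3,4,6,5,7,10]

pivot = A[6] = 7; i = -1
j=0: A[0]=1 ≤ 7 → i=0, swap A[0],A[0] (no change) → [1,-3,10,4,6,5,7]
j=1: A[1]=-3 ≤ 7 → i=1, swap A[1],A[1] (no change) → [1,-3,10,4,6,5,7]
j=2: A[2]=10 > 7 → no swap
j=3: A[3]=4 ≤ 7 → i=2, swap A[2],A[3] → [1,-3,4,10,6,5,7]
j=4: A[4]=6 ≤ 7 → i=3, swap A[3],A[4] → [1,-3,4,6,10,5,7]
j=5: A[5]=5 ≤ 7 → i=4, swap A[4],A[5] → [1,-3,4,6,5,10,7]
final swap A[5],A[6] → [1,-3,4,6,5,7,10]; return 5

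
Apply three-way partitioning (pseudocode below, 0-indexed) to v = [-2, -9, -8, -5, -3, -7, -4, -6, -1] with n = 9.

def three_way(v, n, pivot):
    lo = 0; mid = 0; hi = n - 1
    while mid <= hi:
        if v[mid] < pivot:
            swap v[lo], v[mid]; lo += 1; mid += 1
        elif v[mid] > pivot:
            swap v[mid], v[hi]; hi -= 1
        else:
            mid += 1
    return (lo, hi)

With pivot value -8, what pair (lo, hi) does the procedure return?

(1, 1)

lo=0 mid=0 hi=8
-2>-8: swap(0,8), hi=7 ⇒ [-1, -9, -8, -5, -3, -7, -4, -6, -2]
-1>-8: swap(0,7), hi=6 ⇒ [-6, -9, -8, -5, -3, -7, -4, -1, -2]
-6>-8: swap(0,6), hi=5 ⇒ [-4, -9, -8, -5, -3, -7, -6, -1, -2]
-4>-8: swap(0,5), hi=4 ⇒ [-7, -9, -8, -5, -3, -4, -6, -1, -2]
-7>-8: swap(0,4), hi=3 ⇒ [-3, -9, -8, -5, -7, -4, -6, -1, -2]
-3>-8: swap(0,3), hi=2 ⇒ [-5, -9, -8, -3, -7, -4, -6, -1, -2]
-5>-8: swap(0,2), hi=1 ⇒ [-8, -9, -5, -3, -7, -4, -6, -1, -2]
-8=-8: mid=1
-9<-8: swap(0,1), lo=1 mid=2 ⇒ [-9, -8, -5, -3, -7, -4, -6, -1, -2]
done. lo=1 hi=1; v=[-9, -8, -5, -3, -7, -4, -6, -1, -2]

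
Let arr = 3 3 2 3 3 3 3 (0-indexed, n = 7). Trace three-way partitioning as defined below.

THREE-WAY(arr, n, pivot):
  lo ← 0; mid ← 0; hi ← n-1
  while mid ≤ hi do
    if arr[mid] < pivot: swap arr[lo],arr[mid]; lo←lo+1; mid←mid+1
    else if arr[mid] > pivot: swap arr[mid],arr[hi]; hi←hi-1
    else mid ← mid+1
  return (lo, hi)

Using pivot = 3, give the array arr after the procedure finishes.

lo=0 mid=0 hi=6
3=3: mid=1
3=3: mid=2
2<3: swap(0,2), lo=1 mid=3 ⇒ 2 3 3 3 3 3 3
3=3: mid=4
3=3: mid=5
3=3: mid=6
3=3: mid=7
done. lo=1 hi=6; arr=2 3 3 3 3 3 3

2 3 3 3 3 3 3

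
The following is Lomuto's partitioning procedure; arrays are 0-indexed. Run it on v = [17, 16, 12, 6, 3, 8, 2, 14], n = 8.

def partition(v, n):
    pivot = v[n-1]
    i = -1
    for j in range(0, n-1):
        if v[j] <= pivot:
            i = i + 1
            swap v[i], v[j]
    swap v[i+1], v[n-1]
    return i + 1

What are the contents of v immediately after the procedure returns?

[12, 6, 3, 8, 2, 14, 17, 16]

pivot = v[7] = 14; i = -1
j=0: v[0]=17 > 14 → no swap
j=1: v[1]=16 > 14 → no swap
j=2: v[2]=12 ≤ 14 → i=0, swap v[0],v[2] → [12, 16, 17, 6, 3, 8, 2, 14]
j=3: v[3]=6 ≤ 14 → i=1, swap v[1],v[3] → [12, 6, 17, 16, 3, 8, 2, 14]
j=4: v[4]=3 ≤ 14 → i=2, swap v[2],v[4] → [12, 6, 3, 16, 17, 8, 2, 14]
j=5: v[5]=8 ≤ 14 → i=3, swap v[3],v[5] → [12, 6, 3, 8, 17, 16, 2, 14]
j=6: v[6]=2 ≤ 14 → i=4, swap v[4],v[6] → [12, 6, 3, 8, 2, 16, 17, 14]
final swap v[5],v[7] → [12, 6, 3, 8, 2, 14, 17, 16]; return 5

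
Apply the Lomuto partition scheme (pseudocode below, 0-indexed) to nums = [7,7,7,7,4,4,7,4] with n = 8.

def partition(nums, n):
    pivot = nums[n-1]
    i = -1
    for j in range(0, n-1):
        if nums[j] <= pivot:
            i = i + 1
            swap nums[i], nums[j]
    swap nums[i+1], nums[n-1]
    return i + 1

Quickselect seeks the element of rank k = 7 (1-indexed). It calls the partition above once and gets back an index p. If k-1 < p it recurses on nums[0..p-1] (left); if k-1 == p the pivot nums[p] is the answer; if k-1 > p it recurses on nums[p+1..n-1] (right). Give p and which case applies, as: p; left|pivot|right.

pivot = nums[7] = 4; i = -1
j=0: nums[0]=7 > 4 → no swap
j=1: nums[1]=7 > 4 → no swap
j=2: nums[2]=7 > 4 → no swap
j=3: nums[3]=7 > 4 → no swap
j=4: nums[4]=4 ≤ 4 → i=0, swap nums[0],nums[4] → [4,7,7,7,7,4,7,4]
j=5: nums[5]=4 ≤ 4 → i=1, swap nums[1],nums[5] → [4,4,7,7,7,7,7,4]
j=6: nums[6]=7 > 4 → no swap
final swap nums[2],nums[7] → [4,4,4,7,7,7,7,7]; return 2
p = 2; k-1 = 6 > 2 ⇒ right

2; right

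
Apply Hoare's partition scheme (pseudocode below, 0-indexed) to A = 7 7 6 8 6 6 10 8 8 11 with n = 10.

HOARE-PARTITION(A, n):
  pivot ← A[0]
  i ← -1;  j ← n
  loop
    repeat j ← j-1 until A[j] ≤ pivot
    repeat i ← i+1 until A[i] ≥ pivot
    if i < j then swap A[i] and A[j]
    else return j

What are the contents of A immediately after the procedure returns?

pivot = A[0] = 7; i = -1, j = 10
j→5 (A[5]=6≤7), i→0 (A[0]=7≥7); i<j, swap → 6 7 6 8 6 7 10 8 8 11
j→4 (A[4]=6≤7), i→1 (A[1]=7≥7); i<j, swap → 6 6 6 8 7 7 10 8 8 11
j→2, i→3; i≥j, return j=2. A = 6 6 6 8 7 7 10 8 8 11

6 6 6 8 7 7 10 8 8 11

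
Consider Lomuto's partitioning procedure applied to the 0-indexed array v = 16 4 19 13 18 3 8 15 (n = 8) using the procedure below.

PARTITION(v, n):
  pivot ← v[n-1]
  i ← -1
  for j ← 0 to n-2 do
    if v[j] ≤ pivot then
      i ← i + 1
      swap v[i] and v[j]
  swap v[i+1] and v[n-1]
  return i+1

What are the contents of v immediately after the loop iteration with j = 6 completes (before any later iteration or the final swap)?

pivot = v[7] = 15; i = -1
j=0: v[0]=16 > 15 → no swap
j=1: v[1]=4 ≤ 15 → i=0, swap v[0],v[1] → 4 16 19 13 18 3 8 15
j=2: v[2]=19 > 15 → no swap
j=3: v[3]=13 ≤ 15 → i=1, swap v[1],v[3] → 4 13 19 16 18 3 8 15
j=4: v[4]=18 > 15 → no swap
j=5: v[5]=3 ≤ 15 → i=2, swap v[2],v[5] → 4 13 3 16 18 19 8 15
j=6: v[6]=8 ≤ 15 → i=3, swap v[3],v[6] → 4 13 3 8 18 19 16 15
(after j=6) v = 4 13 3 8 18 19 16 15

4 13 3 8 18 19 16 15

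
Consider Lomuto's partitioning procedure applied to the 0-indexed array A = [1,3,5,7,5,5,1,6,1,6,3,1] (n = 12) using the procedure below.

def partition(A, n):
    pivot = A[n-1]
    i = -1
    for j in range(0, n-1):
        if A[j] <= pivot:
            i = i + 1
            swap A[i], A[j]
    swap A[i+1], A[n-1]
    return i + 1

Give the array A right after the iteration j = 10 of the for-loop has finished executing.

[1,1,1,7,5,5,3,6,5,6,3,1]

pivot = A[11] = 1; i = -1
j=0: A[0]=1 ≤ 1 → i=0, swap A[0],A[0] (no change) → [1,3,5,7,5,5,1,6,1,6,3,1]
j=1: A[1]=3 > 1 → no swap
j=2: A[2]=5 > 1 → no swap
j=3: A[3]=7 > 1 → no swap
j=4: A[4]=5 > 1 → no swap
j=5: A[5]=5 > 1 → no swap
j=6: A[6]=1 ≤ 1 → i=1, swap A[1],A[6] → [1,1,5,7,5,5,3,6,1,6,3,1]
j=7: A[7]=6 > 1 → no swap
j=8: A[8]=1 ≤ 1 → i=2, swap A[2],A[8] → [1,1,1,7,5,5,3,6,5,6,3,1]
j=9: A[9]=6 > 1 → no swap
j=10: A[10]=3 > 1 → no swap
(after j=10) A = [1,1,1,7,5,5,3,6,5,6,3,1]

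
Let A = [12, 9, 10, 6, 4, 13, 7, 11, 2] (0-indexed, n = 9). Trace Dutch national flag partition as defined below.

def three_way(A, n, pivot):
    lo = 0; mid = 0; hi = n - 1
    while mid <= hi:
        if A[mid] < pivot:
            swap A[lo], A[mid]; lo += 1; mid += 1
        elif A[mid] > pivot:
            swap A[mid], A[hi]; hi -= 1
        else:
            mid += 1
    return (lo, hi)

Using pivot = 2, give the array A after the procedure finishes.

pivot = 2; lo=0, mid=0, hi=8
A[mid]=12>2: swap A[0],A[8]; hi=7 → [2, 9, 10, 6, 4, 13, 7, 11, 12]
A[mid]=2=2: mid=1
A[mid]=9>2: swap A[1],A[7]; hi=6 → [2, 11, 10, 6, 4, 13, 7, 9, 12]
A[mid]=11>2: swap A[1],A[6]; hi=5 → [2, 7, 10, 6, 4, 13, 11, 9, 12]
A[mid]=7>2: swap A[1],A[5]; hi=4 → [2, 13, 10, 6, 4, 7, 11, 9, 12]
A[mid]=13>2: swap A[1],A[4]; hi=3 → [2, 4, 10, 6, 13, 7, 11, 9, 12]
A[mid]=4>2: swap A[1],A[3]; hi=2 → [2, 6, 10, 4, 13, 7, 11, 9, 12]
A[mid]=6>2: swap A[1],A[2]; hi=1 → [2, 10, 6, 4, 13, 7, 11, 9, 12]
A[mid]=10>2: swap A[1],A[1]; hi=0 → [2, 10, 6, 4, 13, 7, 11, 9, 12]
end: lo=0, hi=0; A = [2, 10, 6, 4, 13, 7, 11, 9, 12]

[2, 10, 6, 4, 13, 7, 11, 9, 12]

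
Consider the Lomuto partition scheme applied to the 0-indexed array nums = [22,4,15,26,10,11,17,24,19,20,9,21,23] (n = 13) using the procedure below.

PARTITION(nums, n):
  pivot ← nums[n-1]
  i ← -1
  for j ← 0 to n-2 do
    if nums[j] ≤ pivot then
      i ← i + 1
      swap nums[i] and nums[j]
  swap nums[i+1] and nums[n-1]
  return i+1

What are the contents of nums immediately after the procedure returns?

pivot = nums[12] = 23; i = -1
j=0: nums[0]=22 ≤ 23 → i=0, swap nums[0],nums[0] (no change) → [22,4,15,26,10,11,17,24,19,20,9,21,23]
j=1: nums[1]=4 ≤ 23 → i=1, swap nums[1],nums[1] (no change) → [22,4,15,26,10,11,17,24,19,20,9,21,23]
j=2: nums[2]=15 ≤ 23 → i=2, swap nums[2],nums[2] (no change) → [22,4,15,26,10,11,17,24,19,20,9,21,23]
j=3: nums[3]=26 > 23 → no swap
j=4: nums[4]=10 ≤ 23 → i=3, swap nums[3],nums[4] → [22,4,15,10,26,11,17,24,19,20,9,21,23]
j=5: nums[5]=11 ≤ 23 → i=4, swap nums[4],nums[5] → [22,4,15,10,11,26,17,24,19,20,9,21,23]
j=6: nums[6]=17 ≤ 23 → i=5, swap nums[5],nums[6] → [22,4,15,10,11,17,26,24,19,20,9,21,23]
j=7: nums[7]=24 > 23 → no swap
j=8: nums[8]=19 ≤ 23 → i=6, swap nums[6],nums[8] → [22,4,15,10,11,17,19,24,26,20,9,21,23]
j=9: nums[9]=20 ≤ 23 → i=7, swap nums[7],nums[9] → [22,4,15,10,11,17,19,20,26,24,9,21,23]
j=10: nums[10]=9 ≤ 23 → i=8, swap nums[8],nums[10] → [22,4,15,10,11,17,19,20,9,24,26,21,23]
j=11: nums[11]=21 ≤ 23 → i=9, swap nums[9],nums[11] → [22,4,15,10,11,17,19,20,9,21,26,24,23]
final swap nums[10],nums[12] → [22,4,15,10,11,17,19,20,9,21,23,24,26]; return 10

[22,4,15,10,11,17,19,20,9,21,23,24,26]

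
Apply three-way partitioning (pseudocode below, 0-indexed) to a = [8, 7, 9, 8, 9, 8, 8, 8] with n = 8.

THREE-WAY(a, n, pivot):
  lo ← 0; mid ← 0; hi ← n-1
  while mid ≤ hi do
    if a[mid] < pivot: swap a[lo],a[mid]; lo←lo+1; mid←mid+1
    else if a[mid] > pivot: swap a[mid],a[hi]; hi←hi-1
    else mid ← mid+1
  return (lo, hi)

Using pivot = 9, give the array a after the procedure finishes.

lo=0 mid=0 hi=7
8<9: swap(0,0), lo=1 mid=1 ⇒ [8, 7, 9, 8, 9, 8, 8, 8]
7<9: swap(1,1), lo=2 mid=2 ⇒ [8, 7, 9, 8, 9, 8, 8, 8]
9=9: mid=3
8<9: swap(2,3), lo=3 mid=4 ⇒ [8, 7, 8, 9, 9, 8, 8, 8]
9=9: mid=5
8<9: swap(3,5), lo=4 mid=6 ⇒ [8, 7, 8, 8, 9, 9, 8, 8]
8<9: swap(4,6), lo=5 mid=7 ⇒ [8, 7, 8, 8, 8, 9, 9, 8]
8<9: swap(5,7), lo=6 mid=8 ⇒ [8, 7, 8, 8, 8, 8, 9, 9]
done. lo=6 hi=7; a=[8, 7, 8, 8, 8, 8, 9, 9]

[8, 7, 8, 8, 8, 8, 9, 9]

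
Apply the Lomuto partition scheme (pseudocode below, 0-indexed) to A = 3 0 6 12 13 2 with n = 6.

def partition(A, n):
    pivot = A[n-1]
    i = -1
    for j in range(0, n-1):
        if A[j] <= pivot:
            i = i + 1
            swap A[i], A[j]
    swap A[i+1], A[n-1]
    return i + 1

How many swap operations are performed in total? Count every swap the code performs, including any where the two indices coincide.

pivot=2, i=-1
j=0: 3>2, skip
j=1: 0≤2, i=0, swap(0,1) ⇒ 0 3 6 12 13 2
j=2: 6>2, skip
j=3: 12>2, skip
j=4: 13>2, skip
swap(1,5) ⇒ 0 2 6 12 13 3; return 1

2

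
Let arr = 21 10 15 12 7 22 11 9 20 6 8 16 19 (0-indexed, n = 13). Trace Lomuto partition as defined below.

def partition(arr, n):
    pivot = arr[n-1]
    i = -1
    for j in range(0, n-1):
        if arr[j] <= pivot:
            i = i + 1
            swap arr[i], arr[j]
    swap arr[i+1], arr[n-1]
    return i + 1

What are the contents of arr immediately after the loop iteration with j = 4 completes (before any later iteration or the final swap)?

10 15 12 7 21 22 11 9 20 6 8 16 19

pivot = arr[12] = 19; i = -1
j=0: arr[0]=21 > 19 → no swap
j=1: arr[1]=10 ≤ 19 → i=0, swap arr[0],arr[1] → 10 21 15 12 7 22 11 9 20 6 8 16 19
j=2: arr[2]=15 ≤ 19 → i=1, swap arr[1],arr[2] → 10 15 21 12 7 22 11 9 20 6 8 16 19
j=3: arr[3]=12 ≤ 19 → i=2, swap arr[2],arr[3] → 10 15 12 21 7 22 11 9 20 6 8 16 19
j=4: arr[4]=7 ≤ 19 → i=3, swap arr[3],arr[4] → 10 15 12 7 21 22 11 9 20 6 8 16 19
(after j=4) arr = 10 15 12 7 21 22 11 9 20 6 8 16 19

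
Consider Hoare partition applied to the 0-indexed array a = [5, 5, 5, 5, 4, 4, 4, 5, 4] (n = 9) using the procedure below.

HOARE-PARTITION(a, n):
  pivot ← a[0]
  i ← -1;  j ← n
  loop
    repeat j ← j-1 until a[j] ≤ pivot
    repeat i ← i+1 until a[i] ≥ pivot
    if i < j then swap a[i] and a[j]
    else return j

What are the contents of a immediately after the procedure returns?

pivot = a[0] = 5; i = -1, j = 9
j→8 (a[8]=4≤5), i→0 (a[0]=5≥5); i<j, swap → [4, 5, 5, 5, 4, 4, 4, 5, 5]
j→7 (a[7]=5≤5), i→1 (a[1]=5≥5); i<j, swap → [4, 5, 5, 5, 4, 4, 4, 5, 5]
j→6 (a[6]=4≤5), i→2 (a[2]=5≥5); i<j, swap → [4, 5, 4, 5, 4, 4, 5, 5, 5]
j→5 (a[5]=4≤5), i→3 (a[3]=5≥5); i<j, swap → [4, 5, 4, 4, 4, 5, 5, 5, 5]
j→4, i→5; i≥j, return j=4. a = [4, 5, 4, 4, 4, 5, 5, 5, 5]

[4, 5, 4, 4, 4, 5, 5, 5, 5]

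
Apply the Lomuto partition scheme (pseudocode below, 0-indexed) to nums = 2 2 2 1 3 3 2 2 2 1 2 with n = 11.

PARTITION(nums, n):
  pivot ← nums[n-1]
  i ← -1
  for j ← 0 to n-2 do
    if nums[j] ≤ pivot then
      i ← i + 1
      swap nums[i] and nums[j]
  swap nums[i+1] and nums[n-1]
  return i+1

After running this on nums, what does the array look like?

pivot=2, i=-1
j=0: 2≤2, i=0, swap(0,0) ⇒ 2 2 2 1 3 3 2 2 2 1 2
j=1: 2≤2, i=1, swap(1,1) ⇒ 2 2 2 1 3 3 2 2 2 1 2
j=2: 2≤2, i=2, swap(2,2) ⇒ 2 2 2 1 3 3 2 2 2 1 2
j=3: 1≤2, i=3, swap(3,3) ⇒ 2 2 2 1 3 3 2 2 2 1 2
j=4: 3>2, skip
j=5: 3>2, skip
j=6: 2≤2, i=4, swap(4,6) ⇒ 2 2 2 1 2 3 3 2 2 1 2
j=7: 2≤2, i=5, swap(5,7) ⇒ 2 2 2 1 2 2 3 3 2 1 2
j=8: 2≤2, i=6, swap(6,8) ⇒ 2 2 2 1 2 2 2 3 3 1 2
j=9: 1≤2, i=7, swap(7,9) ⇒ 2 2 2 1 2 2 2 1 3 3 2
swap(8,10) ⇒ 2 2 2 1 2 2 2 1 2 3 3; return 8

2 2 2 1 2 2 2 1 2 3 3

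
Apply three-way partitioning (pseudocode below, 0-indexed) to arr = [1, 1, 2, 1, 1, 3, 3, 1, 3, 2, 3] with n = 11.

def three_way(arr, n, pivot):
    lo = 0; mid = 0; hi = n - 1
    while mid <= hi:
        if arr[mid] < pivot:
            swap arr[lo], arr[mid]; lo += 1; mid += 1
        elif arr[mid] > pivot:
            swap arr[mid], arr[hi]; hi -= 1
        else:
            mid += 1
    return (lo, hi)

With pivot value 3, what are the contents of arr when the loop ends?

lo=0 mid=0 hi=10
1<3: swap(0,0), lo=1 mid=1 ⇒ [1, 1, 2, 1, 1, 3, 3, 1, 3, 2, 3]
1<3: swap(1,1), lo=2 mid=2 ⇒ [1, 1, 2, 1, 1, 3, 3, 1, 3, 2, 3]
2<3: swap(2,2), lo=3 mid=3 ⇒ [1, 1, 2, 1, 1, 3, 3, 1, 3, 2, 3]
1<3: swap(3,3), lo=4 mid=4 ⇒ [1, 1, 2, 1, 1, 3, 3, 1, 3, 2, 3]
1<3: swap(4,4), lo=5 mid=5 ⇒ [1, 1, 2, 1, 1, 3, 3, 1, 3, 2, 3]
3=3: mid=6
3=3: mid=7
1<3: swap(5,7), lo=6 mid=8 ⇒ [1, 1, 2, 1, 1, 1, 3, 3, 3, 2, 3]
3=3: mid=9
2<3: swap(6,9), lo=7 mid=10 ⇒ [1, 1, 2, 1, 1, 1, 2, 3, 3, 3, 3]
3=3: mid=11
done. lo=7 hi=10; arr=[1, 1, 2, 1, 1, 1, 2, 3, 3, 3, 3]

[1, 1, 2, 1, 1, 1, 2, 3, 3, 3, 3]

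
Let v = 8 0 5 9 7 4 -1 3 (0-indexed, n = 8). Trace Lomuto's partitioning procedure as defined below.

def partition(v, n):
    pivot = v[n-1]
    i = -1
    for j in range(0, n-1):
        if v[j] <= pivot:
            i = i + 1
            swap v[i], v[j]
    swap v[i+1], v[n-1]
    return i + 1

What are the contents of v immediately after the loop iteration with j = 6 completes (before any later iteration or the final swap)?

pivot = v[7] = 3; i = -1
j=0: v[0]=8 > 3 → no swap
j=1: v[1]=0 ≤ 3 → i=0, swap v[0],v[1] → 0 8 5 9 7 4 -1 3
j=2: v[2]=5 > 3 → no swap
j=3: v[3]=9 > 3 → no swap
j=4: v[4]=7 > 3 → no swap
j=5: v[5]=4 > 3 → no swap
j=6: v[6]=-1 ≤ 3 → i=1, swap v[1],v[6] → 0 -1 5 9 7 4 8 3
(after j=6) v = 0 -1 5 9 7 4 8 3

0 -1 5 9 7 4 8 3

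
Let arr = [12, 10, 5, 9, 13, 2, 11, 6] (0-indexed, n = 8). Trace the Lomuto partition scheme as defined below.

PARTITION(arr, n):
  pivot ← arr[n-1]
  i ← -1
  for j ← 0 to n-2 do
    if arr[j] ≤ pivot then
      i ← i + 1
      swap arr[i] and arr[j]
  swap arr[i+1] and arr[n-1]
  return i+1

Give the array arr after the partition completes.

pivot = arr[7] = 6; i = -1
j=0: arr[0]=12 > 6 → no swap
j=1: arr[1]=10 > 6 → no swap
j=2: arr[2]=5 ≤ 6 → i=0, swap arr[0],arr[2] → [5, 10, 12, 9, 13, 2, 11, 6]
j=3: arr[3]=9 > 6 → no swap
j=4: arr[4]=13 > 6 → no swap
j=5: arr[5]=2 ≤ 6 → i=1, swap arr[1],arr[5] → [5, 2, 12, 9, 13, 10, 11, 6]
j=6: arr[6]=11 > 6 → no swap
final swap arr[2],arr[7] → [5, 2, 6, 9, 13, 10, 11, 12]; return 2

[5, 2, 6, 9, 13, 10, 11, 12]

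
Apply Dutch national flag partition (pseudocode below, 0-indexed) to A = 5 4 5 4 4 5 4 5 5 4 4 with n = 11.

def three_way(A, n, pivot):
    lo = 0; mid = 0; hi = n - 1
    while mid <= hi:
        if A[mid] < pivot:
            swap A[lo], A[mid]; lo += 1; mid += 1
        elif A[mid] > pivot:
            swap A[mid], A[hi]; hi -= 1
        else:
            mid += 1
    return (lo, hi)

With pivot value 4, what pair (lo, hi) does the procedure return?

(0, 5)

pivot = 4; lo=0, mid=0, hi=10
A[mid]=5>4: swap A[0],A[10]; hi=9 → 4 4 5 4 4 5 4 5 5 4 5
A[mid]=4=4: mid=1
A[mid]=4=4: mid=2
A[mid]=5>4: swap A[2],A[9]; hi=8 → 4 4 4 4 4 5 4 5 5 5 5
A[mid]=4=4: mid=3
A[mid]=4=4: mid=4
A[mid]=4=4: mid=5
A[mid]=5>4: swap A[5],A[8]; hi=7 → 4 4 4 4 4 5 4 5 5 5 5
A[mid]=5>4: swap A[5],A[7]; hi=6 → 4 4 4 4 4 5 4 5 5 5 5
A[mid]=5>4: swap A[5],A[6]; hi=5 → 4 4 4 4 4 4 5 5 5 5 5
A[mid]=4=4: mid=6
end: lo=0, hi=5; A = 4 4 4 4 4 4 5 5 5 5 5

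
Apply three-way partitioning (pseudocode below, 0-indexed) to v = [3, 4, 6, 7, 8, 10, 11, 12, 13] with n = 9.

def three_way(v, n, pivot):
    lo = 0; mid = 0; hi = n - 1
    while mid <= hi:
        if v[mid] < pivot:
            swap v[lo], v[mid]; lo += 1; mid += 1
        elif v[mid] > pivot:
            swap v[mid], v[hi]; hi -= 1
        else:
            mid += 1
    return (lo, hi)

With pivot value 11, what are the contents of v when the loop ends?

[3, 4, 6, 7, 8, 10, 11, 13, 12]

pivot = 11; lo=0, mid=0, hi=8
v[mid]=3<11: swap v[0],v[0]; lo=1,mid=1 → [3, 4, 6, 7, 8, 10, 11, 12, 13]
v[mid]=4<11: swap v[1],v[1]; lo=2,mid=2 → [3, 4, 6, 7, 8, 10, 11, 12, 13]
v[mid]=6<11: swap v[2],v[2]; lo=3,mid=3 → [3, 4, 6, 7, 8, 10, 11, 12, 13]
v[mid]=7<11: swap v[3],v[3]; lo=4,mid=4 → [3, 4, 6, 7, 8, 10, 11, 12, 13]
v[mid]=8<11: swap v[4],v[4]; lo=5,mid=5 → [3, 4, 6, 7, 8, 10, 11, 12, 13]
v[mid]=10<11: swap v[5],v[5]; lo=6,mid=6 → [3, 4, 6, 7, 8, 10, 11, 12, 13]
v[mid]=11=11: mid=7
v[mid]=12>11: swap v[7],v[8]; hi=7 → [3, 4, 6, 7, 8, 10, 11, 13, 12]
v[mid]=13>11: swap v[7],v[7]; hi=6 → [3, 4, 6, 7, 8, 10, 11, 13, 12]
end: lo=6, hi=6; v = [3, 4, 6, 7, 8, 10, 11, 13, 12]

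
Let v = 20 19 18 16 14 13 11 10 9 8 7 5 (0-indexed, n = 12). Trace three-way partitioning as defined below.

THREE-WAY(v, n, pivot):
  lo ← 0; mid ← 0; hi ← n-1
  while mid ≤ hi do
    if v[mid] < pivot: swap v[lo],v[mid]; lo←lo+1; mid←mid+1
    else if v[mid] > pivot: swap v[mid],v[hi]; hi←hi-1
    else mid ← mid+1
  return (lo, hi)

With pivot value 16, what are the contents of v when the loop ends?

pivot = 16; lo=0, mid=0, hi=11
v[mid]=20>16: swap v[0],v[11]; hi=10 → 5 19 18 16 14 13 11 10 9 8 7 20
v[mid]=5<16: swap v[0],v[0]; lo=1,mid=1 → 5 19 18 16 14 13 11 10 9 8 7 20
v[mid]=19>16: swap v[1],v[10]; hi=9 → 5 7 18 16 14 13 11 10 9 8 19 20
v[mid]=7<16: swap v[1],v[1]; lo=2,mid=2 → 5 7 18 16 14 13 11 10 9 8 19 20
v[mid]=18>16: swap v[2],v[9]; hi=8 → 5 7 8 16 14 13 11 10 9 18 19 20
v[mid]=8<16: swap v[2],v[2]; lo=3,mid=3 → 5 7 8 16 14 13 11 10 9 18 19 20
v[mid]=16=16: mid=4
v[mid]=14<16: swap v[3],v[4]; lo=4,mid=5 → 5 7 8 14 16 13 11 10 9 18 19 20
v[mid]=13<16: swap v[4],v[5]; lo=5,mid=6 → 5 7 8 14 13 16 11 10 9 18 19 20
v[mid]=11<16: swap v[5],v[6]; lo=6,mid=7 → 5 7 8 14 13 11 16 10 9 18 19 20
v[mid]=10<16: swap v[6],v[7]; lo=7,mid=8 → 5 7 8 14 13 11 10 16 9 18 19 20
v[mid]=9<16: swap v[7],v[8]; lo=8,mid=9 → 5 7 8 14 13 11 10 9 16 18 19 20
end: lo=8, hi=8; v = 5 7 8 14 13 11 10 9 16 18 19 20

5 7 8 14 13 11 10 9 16 18 19 20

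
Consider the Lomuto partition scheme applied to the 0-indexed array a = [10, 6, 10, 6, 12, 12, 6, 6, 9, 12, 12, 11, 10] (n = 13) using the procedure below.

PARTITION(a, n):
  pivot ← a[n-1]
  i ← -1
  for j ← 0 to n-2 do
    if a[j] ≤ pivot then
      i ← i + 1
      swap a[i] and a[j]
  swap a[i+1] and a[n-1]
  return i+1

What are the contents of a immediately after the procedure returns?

pivot=10, i=-1
j=0: 10≤10, i=0, swap(0,0) ⇒ [10, 6, 10, 6, 12, 12, 6, 6, 9, 12, 12, 11, 10]
j=1: 6≤10, i=1, swap(1,1) ⇒ [10, 6, 10, 6, 12, 12, 6, 6, 9, 12, 12, 11, 10]
j=2: 10≤10, i=2, swap(2,2) ⇒ [10, 6, 10, 6, 12, 12, 6, 6, 9, 12, 12, 11, 10]
j=3: 6≤10, i=3, swap(3,3) ⇒ [10, 6, 10, 6, 12, 12, 6, 6, 9, 12, 12, 11, 10]
j=4: 12>10, skip
j=5: 12>10, skip
j=6: 6≤10, i=4, swap(4,6) ⇒ [10, 6, 10, 6, 6, 12, 12, 6, 9, 12, 12, 11, 10]
j=7: 6≤10, i=5, swap(5,7) ⇒ [10, 6, 10, 6, 6, 6, 12, 12, 9, 12, 12, 11, 10]
j=8: 9≤10, i=6, swap(6,8) ⇒ [10, 6, 10, 6, 6, 6, 9, 12, 12, 12, 12, 11, 10]
j=9: 12>10, skip
j=10: 12>10, skip
j=11: 11>10, skip
swap(7,12) ⇒ [10, 6, 10, 6, 6, 6, 9, 10, 12, 12, 12, 11, 12]; return 7

[10, 6, 10, 6, 6, 6, 9, 10, 12, 12, 12, 11, 12]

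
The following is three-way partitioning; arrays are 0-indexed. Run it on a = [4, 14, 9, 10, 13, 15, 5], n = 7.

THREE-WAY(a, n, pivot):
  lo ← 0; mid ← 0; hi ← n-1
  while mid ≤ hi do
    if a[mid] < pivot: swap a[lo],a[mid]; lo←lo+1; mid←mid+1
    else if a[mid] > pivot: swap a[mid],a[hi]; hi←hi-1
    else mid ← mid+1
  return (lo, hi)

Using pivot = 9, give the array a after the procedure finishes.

[4, 5, 9, 13, 15, 10, 14]

lo=0 mid=0 hi=6
4<9: swap(0,0), lo=1 mid=1 ⇒ [4, 14, 9, 10, 13, 15, 5]
14>9: swap(1,6), hi=5 ⇒ [4, 5, 9, 10, 13, 15, 14]
5<9: swap(1,1), lo=2 mid=2 ⇒ [4, 5, 9, 10, 13, 15, 14]
9=9: mid=3
10>9: swap(3,5), hi=4 ⇒ [4, 5, 9, 15, 13, 10, 14]
15>9: swap(3,4), hi=3 ⇒ [4, 5, 9, 13, 15, 10, 14]
13>9: swap(3,3), hi=2 ⇒ [4, 5, 9, 13, 15, 10, 14]
done. lo=2 hi=2; a=[4, 5, 9, 13, 15, 10, 14]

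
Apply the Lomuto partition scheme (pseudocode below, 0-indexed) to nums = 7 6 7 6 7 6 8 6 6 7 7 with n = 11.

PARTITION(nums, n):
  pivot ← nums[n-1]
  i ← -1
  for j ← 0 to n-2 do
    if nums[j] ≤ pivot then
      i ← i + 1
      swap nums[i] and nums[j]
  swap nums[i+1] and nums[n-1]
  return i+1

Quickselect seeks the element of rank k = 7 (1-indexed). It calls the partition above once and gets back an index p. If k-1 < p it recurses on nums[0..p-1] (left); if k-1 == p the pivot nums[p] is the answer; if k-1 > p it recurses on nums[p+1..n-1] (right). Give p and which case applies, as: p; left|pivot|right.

pivot=7, i=-1
j=0: 7≤7, i=0, swap(0,0) ⇒ 7 6 7 6 7 6 8 6 6 7 7
j=1: 6≤7, i=1, swap(1,1) ⇒ 7 6 7 6 7 6 8 6 6 7 7
j=2: 7≤7, i=2, swap(2,2) ⇒ 7 6 7 6 7 6 8 6 6 7 7
j=3: 6≤7, i=3, swap(3,3) ⇒ 7 6 7 6 7 6 8 6 6 7 7
j=4: 7≤7, i=4, swap(4,4) ⇒ 7 6 7 6 7 6 8 6 6 7 7
j=5: 6≤7, i=5, swap(5,5) ⇒ 7 6 7 6 7 6 8 6 6 7 7
j=6: 8>7, skip
j=7: 6≤7, i=6, swap(6,7) ⇒ 7 6 7 6 7 6 6 8 6 7 7
j=8: 6≤7, i=7, swap(7,8) ⇒ 7 6 7 6 7 6 6 6 8 7 7
j=9: 7≤7, i=8, swap(8,9) ⇒ 7 6 7 6 7 6 6 6 7 8 7
swap(9,10) ⇒ 7 6 7 6 7 6 6 6 7 7 8; return 9
p = 9; k-1 = 6 < 9 ⇒ left

9; left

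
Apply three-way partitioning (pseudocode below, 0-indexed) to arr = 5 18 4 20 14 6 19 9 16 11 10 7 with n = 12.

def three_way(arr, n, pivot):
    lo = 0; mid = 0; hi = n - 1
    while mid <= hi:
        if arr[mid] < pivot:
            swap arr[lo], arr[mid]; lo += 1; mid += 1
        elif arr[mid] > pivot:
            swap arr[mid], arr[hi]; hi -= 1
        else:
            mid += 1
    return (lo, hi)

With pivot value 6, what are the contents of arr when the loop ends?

5 4 6 14 20 19 9 16 11 10 7 18

pivot = 6; lo=0, mid=0, hi=11
arr[mid]=5<6: swap arr[0],arr[0]; lo=1,mid=1 → 5 18 4 20 14 6 19 9 16 11 10 7
arr[mid]=18>6: swap arr[1],arr[11]; hi=10 → 5 7 4 20 14 6 19 9 16 11 10 18
arr[mid]=7>6: swap arr[1],arr[10]; hi=9 → 5 10 4 20 14 6 19 9 16 11 7 18
arr[mid]=10>6: swap arr[1],arr[9]; hi=8 → 5 11 4 20 14 6 19 9 16 10 7 18
arr[mid]=11>6: swap arr[1],arr[8]; hi=7 → 5 16 4 20 14 6 19 9 11 10 7 18
arr[mid]=16>6: swap arr[1],arr[7]; hi=6 → 5 9 4 20 14 6 19 16 11 10 7 18
arr[mid]=9>6: swap arr[1],arr[6]; hi=5 → 5 19 4 20 14 6 9 16 11 10 7 18
arr[mid]=19>6: swap arr[1],arr[5]; hi=4 → 5 6 4 20 14 19 9 16 11 10 7 18
arr[mid]=6=6: mid=2
arr[mid]=4<6: swap arr[1],arr[2]; lo=2,mid=3 → 5 4 6 20 14 19 9 16 11 10 7 18
arr[mid]=20>6: swap arr[3],arr[4]; hi=3 → 5 4 6 14 20 19 9 16 11 10 7 18
arr[mid]=14>6: swap arr[3],arr[3]; hi=2 → 5 4 6 14 20 19 9 16 11 10 7 18
end: lo=2, hi=2; arr = 5 4 6 14 20 19 9 16 11 10 7 18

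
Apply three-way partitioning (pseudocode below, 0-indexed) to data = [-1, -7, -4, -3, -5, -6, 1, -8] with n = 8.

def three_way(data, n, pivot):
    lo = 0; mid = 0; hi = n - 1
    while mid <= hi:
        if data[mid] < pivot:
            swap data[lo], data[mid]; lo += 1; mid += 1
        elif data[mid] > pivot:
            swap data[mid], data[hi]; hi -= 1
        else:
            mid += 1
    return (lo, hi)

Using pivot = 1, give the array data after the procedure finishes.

[-1, -7, -4, -3, -5, -6, -8, 1]

pivot = 1; lo=0, mid=0, hi=7
data[mid]=-1<1: swap data[0],data[0]; lo=1,mid=1 → [-1, -7, -4, -3, -5, -6, 1, -8]
data[mid]=-7<1: swap data[1],data[1]; lo=2,mid=2 → [-1, -7, -4, -3, -5, -6, 1, -8]
data[mid]=-4<1: swap data[2],data[2]; lo=3,mid=3 → [-1, -7, -4, -3, -5, -6, 1, -8]
data[mid]=-3<1: swap data[3],data[3]; lo=4,mid=4 → [-1, -7, -4, -3, -5, -6, 1, -8]
data[mid]=-5<1: swap data[4],data[4]; lo=5,mid=5 → [-1, -7, -4, -3, -5, -6, 1, -8]
data[mid]=-6<1: swap data[5],data[5]; lo=6,mid=6 → [-1, -7, -4, -3, -5, -6, 1, -8]
data[mid]=1=1: mid=7
data[mid]=-8<1: swap data[6],data[7]; lo=7,mid=8 → [-1, -7, -4, -3, -5, -6, -8, 1]
end: lo=7, hi=7; data = [-1, -7, -4, -3, -5, -6, -8, 1]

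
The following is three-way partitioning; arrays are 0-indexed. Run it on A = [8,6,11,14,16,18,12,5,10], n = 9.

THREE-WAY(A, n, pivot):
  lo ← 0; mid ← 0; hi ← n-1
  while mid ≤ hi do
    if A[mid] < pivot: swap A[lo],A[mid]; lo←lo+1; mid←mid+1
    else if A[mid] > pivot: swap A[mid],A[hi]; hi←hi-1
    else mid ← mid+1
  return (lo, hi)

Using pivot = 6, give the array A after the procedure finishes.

[5,6,14,16,18,12,11,10,8]

lo=0 mid=0 hi=8
8>6: swap(0,8), hi=7 ⇒ [10,6,11,14,16,18,12,5,8]
10>6: swap(0,7), hi=6 ⇒ [5,6,11,14,16,18,12,10,8]
5<6: swap(0,0), lo=1 mid=1 ⇒ [5,6,11,14,16,18,12,10,8]
6=6: mid=2
11>6: swap(2,6), hi=5 ⇒ [5,6,12,14,16,18,11,10,8]
12>6: swap(2,5), hi=4 ⇒ [5,6,18,14,16,12,11,10,8]
18>6: swap(2,4), hi=3 ⇒ [5,6,16,14,18,12,11,10,8]
16>6: swap(2,3), hi=2 ⇒ [5,6,14,16,18,12,11,10,8]
14>6: swap(2,2), hi=1 ⇒ [5,6,14,16,18,12,11,10,8]
done. lo=1 hi=1; A=[5,6,14,16,18,12,11,10,8]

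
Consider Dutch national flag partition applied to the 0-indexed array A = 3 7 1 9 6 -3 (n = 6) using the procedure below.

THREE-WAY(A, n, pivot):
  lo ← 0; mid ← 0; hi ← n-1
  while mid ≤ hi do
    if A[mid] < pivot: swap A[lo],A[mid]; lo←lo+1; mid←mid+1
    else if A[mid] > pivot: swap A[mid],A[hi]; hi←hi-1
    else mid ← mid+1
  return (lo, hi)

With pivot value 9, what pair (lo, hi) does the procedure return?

lo=0 mid=0 hi=5
3<9: swap(0,0), lo=1 mid=1 ⇒ 3 7 1 9 6 -3
7<9: swap(1,1), lo=2 mid=2 ⇒ 3 7 1 9 6 -3
1<9: swap(2,2), lo=3 mid=3 ⇒ 3 7 1 9 6 -3
9=9: mid=4
6<9: swap(3,4), lo=4 mid=5 ⇒ 3 7 1 6 9 -3
-3<9: swap(4,5), lo=5 mid=6 ⇒ 3 7 1 6 -3 9
done. lo=5 hi=5; A=3 7 1 6 -3 9

(5, 5)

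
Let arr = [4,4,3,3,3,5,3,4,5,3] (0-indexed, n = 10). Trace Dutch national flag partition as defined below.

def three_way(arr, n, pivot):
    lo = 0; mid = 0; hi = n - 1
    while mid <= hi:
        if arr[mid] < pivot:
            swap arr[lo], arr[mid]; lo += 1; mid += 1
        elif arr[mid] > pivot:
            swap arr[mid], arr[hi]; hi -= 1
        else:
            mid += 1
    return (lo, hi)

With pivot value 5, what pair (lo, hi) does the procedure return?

(8, 9)

pivot = 5; lo=0, mid=0, hi=9
arr[mid]=4<5: swap arr[0],arr[0]; lo=1,mid=1 → [4,4,3,3,3,5,3,4,5,3]
arr[mid]=4<5: swap arr[1],arr[1]; lo=2,mid=2 → [4,4,3,3,3,5,3,4,5,3]
arr[mid]=3<5: swap arr[2],arr[2]; lo=3,mid=3 → [4,4,3,3,3,5,3,4,5,3]
arr[mid]=3<5: swap arr[3],arr[3]; lo=4,mid=4 → [4,4,3,3,3,5,3,4,5,3]
arr[mid]=3<5: swap arr[4],arr[4]; lo=5,mid=5 → [4,4,3,3,3,5,3,4,5,3]
arr[mid]=5=5: mid=6
arr[mid]=3<5: swap arr[5],arr[6]; lo=6,mid=7 → [4,4,3,3,3,3,5,4,5,3]
arr[mid]=4<5: swap arr[6],arr[7]; lo=7,mid=8 → [4,4,3,3,3,3,4,5,5,3]
arr[mid]=5=5: mid=9
arr[mid]=3<5: swap arr[7],arr[9]; lo=8,mid=10 → [4,4,3,3,3,3,4,3,5,5]
end: lo=8, hi=9; arr = [4,4,3,3,3,3,4,3,5,5]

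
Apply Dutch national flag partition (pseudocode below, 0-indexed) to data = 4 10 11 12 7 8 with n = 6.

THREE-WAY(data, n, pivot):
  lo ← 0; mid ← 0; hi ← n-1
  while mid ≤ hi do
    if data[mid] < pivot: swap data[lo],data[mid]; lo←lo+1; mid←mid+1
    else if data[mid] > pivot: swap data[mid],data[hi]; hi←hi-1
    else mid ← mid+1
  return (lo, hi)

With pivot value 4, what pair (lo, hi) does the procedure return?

(0, 0)

pivot = 4; lo=0, mid=0, hi=5
data[mid]=4=4: mid=1
data[mid]=10>4: swap data[1],data[5]; hi=4 → 4 8 11 12 7 10
data[mid]=8>4: swap data[1],data[4]; hi=3 → 4 7 11 12 8 10
data[mid]=7>4: swap data[1],data[3]; hi=2 → 4 12 11 7 8 10
data[mid]=12>4: swap data[1],data[2]; hi=1 → 4 11 12 7 8 10
data[mid]=11>4: swap data[1],data[1]; hi=0 → 4 11 12 7 8 10
end: lo=0, hi=0; data = 4 11 12 7 8 10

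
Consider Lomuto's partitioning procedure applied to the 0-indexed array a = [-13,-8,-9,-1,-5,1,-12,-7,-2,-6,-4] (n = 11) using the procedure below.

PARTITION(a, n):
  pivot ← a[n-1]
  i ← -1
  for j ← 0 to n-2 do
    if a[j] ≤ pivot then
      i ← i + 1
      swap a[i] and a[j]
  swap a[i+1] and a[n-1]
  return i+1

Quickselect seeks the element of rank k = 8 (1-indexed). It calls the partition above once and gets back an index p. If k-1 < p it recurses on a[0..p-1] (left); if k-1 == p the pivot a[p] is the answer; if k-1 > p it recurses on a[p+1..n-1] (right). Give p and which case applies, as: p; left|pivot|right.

pivot = a[10] = -4; i = -1
j=0: a[0]=-13 ≤ -4 → i=0, swap a[0],a[0] (no change) → [-13,-8,-9,-1,-5,1,-12,-7,-2,-6,-4]
j=1: a[1]=-8 ≤ -4 → i=1, swap a[1],a[1] (no change) → [-13,-8,-9,-1,-5,1,-12,-7,-2,-6,-4]
j=2: a[2]=-9 ≤ -4 → i=2, swap a[2],a[2] (no change) → [-13,-8,-9,-1,-5,1,-12,-7,-2,-6,-4]
j=3: a[3]=-1 > -4 → no swap
j=4: a[4]=-5 ≤ -4 → i=3, swap a[3],a[4] → [-13,-8,-9,-5,-1,1,-12,-7,-2,-6,-4]
j=5: a[5]=1 > -4 → no swap
j=6: a[6]=-12 ≤ -4 → i=4, swap a[4],a[6] → [-13,-8,-9,-5,-12,1,-1,-7,-2,-6,-4]
j=7: a[7]=-7 ≤ -4 → i=5, swap a[5],a[7] → [-13,-8,-9,-5,-12,-7,-1,1,-2,-6,-4]
j=8: a[8]=-2 > -4 → no swap
j=9: a[9]=-6 ≤ -4 → i=6, swap a[6],a[9] → [-13,-8,-9,-5,-12,-7,-6,1,-2,-1,-4]
final swap a[7],a[10] → [-13,-8,-9,-5,-12,-7,-6,-4,-2,-1,1]; return 7
p = 7; k-1 = 7 == 7 ⇒ pivot

7; pivot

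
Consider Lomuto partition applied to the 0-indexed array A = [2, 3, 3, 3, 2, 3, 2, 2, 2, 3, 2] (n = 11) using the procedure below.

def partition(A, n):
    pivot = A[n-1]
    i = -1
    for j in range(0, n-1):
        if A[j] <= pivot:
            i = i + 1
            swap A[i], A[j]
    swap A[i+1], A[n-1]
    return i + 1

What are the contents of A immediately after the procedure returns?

pivot = A[10] = 2; i = -1
j=0: A[0]=2 ≤ 2 → i=0, swap A[0],A[0] (no change) → [2, 3, 3, 3, 2, 3, 2, 2, 2, 3, 2]
j=1: A[1]=3 > 2 → no swap
j=2: A[2]=3 > 2 → no swap
j=3: A[3]=3 > 2 → no swap
j=4: A[4]=2 ≤ 2 → i=1, swap A[1],A[4] → [2, 2, 3, 3, 3, 3, 2, 2, 2, 3, 2]
j=5: A[5]=3 > 2 → no swap
j=6: A[6]=2 ≤ 2 → i=2, swap A[2],A[6] → [2, 2, 2, 3, 3, 3, 3, 2, 2, 3, 2]
j=7: A[7]=2 ≤ 2 → i=3, swap A[3],A[7] → [2, 2, 2, 2, 3, 3, 3, 3, 2, 3, 2]
j=8: A[8]=2 ≤ 2 → i=4, swap A[4],A[8] → [2, 2, 2, 2, 2, 3, 3, 3, 3, 3, 2]
j=9: A[9]=3 > 2 → no swap
final swap A[5],A[10] → [2, 2, 2, 2, 2, 2, 3, 3, 3, 3, 3]; return 5

[2, 2, 2, 2, 2, 2, 3, 3, 3, 3, 3]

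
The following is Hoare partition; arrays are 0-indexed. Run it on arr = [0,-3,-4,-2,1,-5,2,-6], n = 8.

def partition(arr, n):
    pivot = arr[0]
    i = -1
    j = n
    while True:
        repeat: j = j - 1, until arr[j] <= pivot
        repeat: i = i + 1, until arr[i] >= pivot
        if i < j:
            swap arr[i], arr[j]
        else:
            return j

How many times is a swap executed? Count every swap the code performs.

pivot = arr[0] = 0; i = -1, j = 8
j→7 (arr[7]=-6≤0), i→0 (arr[0]=0≥0); i<j, swap → [-6,-3,-4,-2,1,-5,2,0]
j→5 (arr[5]=-5≤0), i→4 (arr[4]=1≥0); i<j, swap → [-6,-3,-4,-2,-5,1,2,0]
j→4, i→5; i≥j, return j=4. arr = [-6,-3,-4,-2,-5,1,2,0]

2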